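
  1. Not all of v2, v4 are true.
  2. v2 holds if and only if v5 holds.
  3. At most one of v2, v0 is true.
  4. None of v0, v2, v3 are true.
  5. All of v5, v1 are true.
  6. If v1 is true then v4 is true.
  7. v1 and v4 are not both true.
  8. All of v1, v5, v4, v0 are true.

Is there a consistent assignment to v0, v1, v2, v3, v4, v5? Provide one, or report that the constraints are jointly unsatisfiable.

UNSATISFIABLE

Case v0 = True:
  Constraint (4) is violated (v0=T) — contradiction.
Case v0 = False:
  Constraint (8) is violated (v0=F) — contradiction.
Both cases fail — unsatisfiable.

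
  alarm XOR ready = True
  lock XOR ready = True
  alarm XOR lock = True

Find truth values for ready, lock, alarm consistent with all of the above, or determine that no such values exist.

UNSATISFIABLE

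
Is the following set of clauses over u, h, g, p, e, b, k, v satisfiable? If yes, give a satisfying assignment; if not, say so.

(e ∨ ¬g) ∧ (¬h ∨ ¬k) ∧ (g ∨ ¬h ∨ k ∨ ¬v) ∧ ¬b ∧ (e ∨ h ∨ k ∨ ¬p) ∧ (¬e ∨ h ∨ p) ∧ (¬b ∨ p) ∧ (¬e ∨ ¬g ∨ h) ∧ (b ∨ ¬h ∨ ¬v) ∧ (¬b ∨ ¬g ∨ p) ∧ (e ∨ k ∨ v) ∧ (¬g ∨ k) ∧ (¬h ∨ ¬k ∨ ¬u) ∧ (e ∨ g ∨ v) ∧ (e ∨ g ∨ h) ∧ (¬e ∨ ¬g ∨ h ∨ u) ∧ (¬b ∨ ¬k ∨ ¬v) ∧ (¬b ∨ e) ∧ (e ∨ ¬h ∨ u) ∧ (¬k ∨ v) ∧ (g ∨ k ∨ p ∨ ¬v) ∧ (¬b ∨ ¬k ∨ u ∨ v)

Unit clause (¬b) forces b = False.
Set u = True.
Set h = False.
Try g = True:
  (e ∨ ¬g) forces e = True.
  clause (¬e ∨ ¬g ∨ h) is falsified — backtrack.
So g = False.
  then (e ∨ g ∨ h) forces e = True.
  then (¬e ∨ h ∨ p) forces p = True.
Set k = True.
  then (¬k ∨ v) forces v = True.
All clauses satisfied.

u=T, h=F, g=F, p=T, e=T, b=F, k=T, v=T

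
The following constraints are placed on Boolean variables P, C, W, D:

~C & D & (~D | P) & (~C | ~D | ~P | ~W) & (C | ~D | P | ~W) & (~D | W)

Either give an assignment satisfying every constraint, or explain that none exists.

P=T; C=F; W=T; D=T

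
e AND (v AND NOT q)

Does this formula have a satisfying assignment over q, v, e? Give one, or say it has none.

q=F, v=T, e=T

  v AND NOT q = True
    NOT q = True
Both conjuncts True, so the formula holds.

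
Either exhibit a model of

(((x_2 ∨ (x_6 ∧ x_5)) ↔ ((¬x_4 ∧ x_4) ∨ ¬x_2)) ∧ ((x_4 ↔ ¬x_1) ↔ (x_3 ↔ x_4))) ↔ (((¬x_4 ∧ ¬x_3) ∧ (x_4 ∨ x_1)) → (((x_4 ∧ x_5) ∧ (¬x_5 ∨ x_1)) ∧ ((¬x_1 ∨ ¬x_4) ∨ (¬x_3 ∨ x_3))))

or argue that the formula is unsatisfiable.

x_1: True; x_2: True; x_3: False; x_4: False; x_5: False; x_6: True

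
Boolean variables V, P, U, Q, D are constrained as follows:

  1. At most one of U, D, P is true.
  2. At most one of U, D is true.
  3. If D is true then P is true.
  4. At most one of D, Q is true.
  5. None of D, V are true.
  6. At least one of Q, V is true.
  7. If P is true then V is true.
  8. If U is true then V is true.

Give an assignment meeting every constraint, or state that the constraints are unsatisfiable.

V: False, P: False, U: False, Q: True, D: False

  (1) {U, D, P}: 0 true — at most one ✓
  (2) {U, D}: 0 true — at most one ✓
  (3) D=F ⇒ P: vacuous ✓
  (4) {D, Q}: 1 true — at most one ✓
  (5) {D, V}: 0 true — none ✓
  (6) {Q, V}: 1 true — at least one ✓
  (7) P=F ⇒ V: vacuous ✓
  (8) U=F ⇒ V: vacuous ✓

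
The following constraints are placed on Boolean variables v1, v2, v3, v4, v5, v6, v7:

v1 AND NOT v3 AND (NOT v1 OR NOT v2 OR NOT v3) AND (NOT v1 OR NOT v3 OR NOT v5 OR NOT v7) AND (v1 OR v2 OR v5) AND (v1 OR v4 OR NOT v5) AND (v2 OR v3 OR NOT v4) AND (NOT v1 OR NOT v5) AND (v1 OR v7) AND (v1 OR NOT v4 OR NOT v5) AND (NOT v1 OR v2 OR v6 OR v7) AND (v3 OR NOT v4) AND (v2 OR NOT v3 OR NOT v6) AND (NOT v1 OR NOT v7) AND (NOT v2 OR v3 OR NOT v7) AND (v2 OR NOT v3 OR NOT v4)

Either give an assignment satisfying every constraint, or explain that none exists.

v1 = True, v2 = True, v3 = False, v4 = False, v5 = False, v6 = False, v7 = False

Unit clause (v1) forces v1 = True.
Unit clause (NOT v3) forces v3 = False.
In (NOT v1 OR NOT v5) only NOT v5 is left, so v5 = False.
In (v3 OR NOT v4) only NOT v4 is left, so v4 = False.
In (NOT v1 OR NOT v7) only NOT v7 is left, so v7 = False.
Set v2 = True.
Set v6 = False.
All clauses satisfied.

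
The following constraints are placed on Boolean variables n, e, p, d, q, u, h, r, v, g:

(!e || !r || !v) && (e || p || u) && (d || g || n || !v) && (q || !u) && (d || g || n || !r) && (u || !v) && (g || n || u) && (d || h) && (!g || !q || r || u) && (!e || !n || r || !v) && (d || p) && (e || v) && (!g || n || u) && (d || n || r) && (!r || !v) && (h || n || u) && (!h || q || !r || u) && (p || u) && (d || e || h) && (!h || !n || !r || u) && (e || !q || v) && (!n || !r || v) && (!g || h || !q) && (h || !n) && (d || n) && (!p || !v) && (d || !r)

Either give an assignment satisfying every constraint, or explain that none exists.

Set n = True.
  then (h || !n) forces h = True.
Set e = False.
  then (e || v) forces v = True.
  then (!r || !v) forces r = False.
  then (!p || !v) forces p = False.
  then (e || p || u) forces u = True.
  then (q || !u) forces q = True.
  then (d || p) forces d = True.
Set g = True.
All clauses satisfied.

n: True, e: False, p: False, d: True, q: True, u: True, h: True, r: False, v: True, g: True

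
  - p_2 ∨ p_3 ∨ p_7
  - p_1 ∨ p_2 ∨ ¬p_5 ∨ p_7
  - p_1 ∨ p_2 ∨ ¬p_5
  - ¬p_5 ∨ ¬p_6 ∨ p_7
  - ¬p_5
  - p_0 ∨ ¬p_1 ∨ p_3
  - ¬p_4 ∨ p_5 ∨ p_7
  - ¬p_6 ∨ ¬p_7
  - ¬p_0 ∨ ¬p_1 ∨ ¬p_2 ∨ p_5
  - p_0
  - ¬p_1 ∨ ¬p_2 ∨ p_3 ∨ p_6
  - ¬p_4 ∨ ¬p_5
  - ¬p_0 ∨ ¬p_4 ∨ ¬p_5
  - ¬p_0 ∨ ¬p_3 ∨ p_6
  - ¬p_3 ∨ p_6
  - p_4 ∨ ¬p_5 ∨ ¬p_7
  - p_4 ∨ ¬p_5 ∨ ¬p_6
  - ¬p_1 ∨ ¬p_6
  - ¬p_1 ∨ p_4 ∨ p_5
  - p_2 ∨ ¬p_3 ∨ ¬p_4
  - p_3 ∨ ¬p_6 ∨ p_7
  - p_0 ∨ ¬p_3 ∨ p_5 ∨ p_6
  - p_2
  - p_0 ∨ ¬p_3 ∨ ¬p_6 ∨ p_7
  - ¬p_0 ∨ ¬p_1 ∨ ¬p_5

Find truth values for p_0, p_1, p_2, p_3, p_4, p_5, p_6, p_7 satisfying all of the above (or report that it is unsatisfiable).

Unit clause (¬p_5) forces p_5 = False.
Unit clause (p_0) forces p_0 = True.
Unit clause (p_2) forces p_2 = True.
In (¬p_0 ∨ ¬p_1 ∨ ¬p_2 ∨ p_5) only ¬p_1 is left, so p_1 = False.
Set p_3 = True.
  then (¬p_0 ∨ ¬p_3 ∨ p_6) forces p_6 = True.
  then (¬p_6 ∨ ¬p_7) forces p_7 = False.
  then (¬p_4 ∨ p_5 ∨ p_7) forces p_4 = False.
All clauses satisfied.

p_0=T, p_1=F, p_2=T, p_3=T, p_4=F, p_5=F, p_6=T, p_7=F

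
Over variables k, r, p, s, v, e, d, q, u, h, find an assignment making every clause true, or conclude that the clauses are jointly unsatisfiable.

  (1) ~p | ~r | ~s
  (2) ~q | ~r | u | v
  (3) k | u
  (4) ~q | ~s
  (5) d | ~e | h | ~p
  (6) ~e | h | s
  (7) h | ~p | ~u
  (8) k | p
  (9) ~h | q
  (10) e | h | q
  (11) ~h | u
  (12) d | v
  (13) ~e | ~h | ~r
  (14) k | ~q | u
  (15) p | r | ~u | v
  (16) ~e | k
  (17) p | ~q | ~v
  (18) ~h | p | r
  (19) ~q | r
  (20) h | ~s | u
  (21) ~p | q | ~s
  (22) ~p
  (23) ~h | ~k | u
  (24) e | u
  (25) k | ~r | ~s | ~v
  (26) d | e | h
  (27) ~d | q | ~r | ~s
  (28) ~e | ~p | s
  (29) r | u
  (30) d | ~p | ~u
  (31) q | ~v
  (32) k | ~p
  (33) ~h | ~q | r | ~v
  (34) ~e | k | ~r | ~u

Unit clause (~p) forces p = False.
In (k | p) only k is left, so k = True.
Set r = True.
Set s = False.
Try v = True:
  (p | ~q | ~v) forces q = False.
  clause (q | ~v) is falsified — backtrack.
So v = False.
  then (d | v) forces d = True.
Set e = False.
  then (e | u) forces u = True.
Set q = True.
Set h = True.
All clauses satisfied.

k = True, r = True, p = False, s = False, v = False, e = False, d = True, q = True, u = True, h = True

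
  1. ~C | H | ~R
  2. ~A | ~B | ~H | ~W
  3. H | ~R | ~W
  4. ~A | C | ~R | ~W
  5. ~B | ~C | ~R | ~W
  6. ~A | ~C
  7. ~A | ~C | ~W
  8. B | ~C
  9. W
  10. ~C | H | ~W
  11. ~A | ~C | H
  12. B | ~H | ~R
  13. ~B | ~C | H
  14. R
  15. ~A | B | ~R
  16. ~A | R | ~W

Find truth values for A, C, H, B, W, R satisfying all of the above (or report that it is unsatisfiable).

A = False; C = False; H = True; B = True; W = True; R = True

Unit clause (W) forces W = True.
Unit clause (R) forces R = True.
In (H | ~R | ~W) only H is left, so H = True.
In (B | ~H | ~R) only B is left, so B = True.
In (~A | ~B | ~H | ~W) only ~A is left, so A = False.
In (~B | ~C | ~R | ~W) only ~C is left, so C = False.
All clauses satisfied.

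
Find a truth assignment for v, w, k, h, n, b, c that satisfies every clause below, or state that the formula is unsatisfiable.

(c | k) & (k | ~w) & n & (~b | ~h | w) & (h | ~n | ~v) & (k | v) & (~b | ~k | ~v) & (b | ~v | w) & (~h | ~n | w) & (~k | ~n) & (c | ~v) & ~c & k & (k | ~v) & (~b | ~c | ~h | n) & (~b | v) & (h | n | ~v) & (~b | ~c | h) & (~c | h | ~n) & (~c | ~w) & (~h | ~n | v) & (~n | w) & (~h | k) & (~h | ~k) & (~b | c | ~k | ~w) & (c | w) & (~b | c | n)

Case k = True:
  (n) forces n = True.
  Clause (~k | ~n) is falsified — contradiction.
Case k = False:
  Clause (k) is falsified — contradiction.
Both cases fail, so the formula is unsatisfiable.

The formula is unsatisfiable.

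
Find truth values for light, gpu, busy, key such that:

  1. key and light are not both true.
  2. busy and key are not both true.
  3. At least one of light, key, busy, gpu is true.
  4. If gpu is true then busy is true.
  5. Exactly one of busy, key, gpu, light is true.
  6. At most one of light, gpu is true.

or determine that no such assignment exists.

light = False; gpu = False; busy = True; key = False

  (1) key=F, light=F — not both ✓
  (2) busy=T, key=F — not both ✓
  (3) {light, key, busy, gpu}: 1 true — at least one ✓
  (4) gpu=F ⇒ busy: vacuous ✓
  (5) {busy, key, gpu, light}: 1 true — exactly one ✓
  (6) {light, gpu}: 0 true — at most one ✓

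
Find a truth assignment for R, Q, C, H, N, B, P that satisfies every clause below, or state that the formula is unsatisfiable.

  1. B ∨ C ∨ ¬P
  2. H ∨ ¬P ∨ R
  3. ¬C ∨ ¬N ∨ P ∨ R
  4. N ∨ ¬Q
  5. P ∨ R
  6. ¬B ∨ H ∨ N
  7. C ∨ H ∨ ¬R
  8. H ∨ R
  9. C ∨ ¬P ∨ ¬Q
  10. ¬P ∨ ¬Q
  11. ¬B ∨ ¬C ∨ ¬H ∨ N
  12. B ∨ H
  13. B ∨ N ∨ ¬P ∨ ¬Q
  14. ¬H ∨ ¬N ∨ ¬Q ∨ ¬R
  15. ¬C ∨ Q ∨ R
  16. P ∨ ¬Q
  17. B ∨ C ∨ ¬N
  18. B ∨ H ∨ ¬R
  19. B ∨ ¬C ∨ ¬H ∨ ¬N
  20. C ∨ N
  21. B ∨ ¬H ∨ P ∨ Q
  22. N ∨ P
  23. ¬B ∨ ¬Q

Set R = False.
  then (P ∨ R) forces P = True.
  then (H ∨ R) forces H = True.
  then (¬P ∨ ¬Q) forces Q = False.
  then (¬C ∨ Q ∨ R) forces C = False.
  then (C ∨ N) forces N = True.
  then (B ∨ C ∨ ¬P) forces B = True.
All clauses satisfied.

R = False, Q = False, C = False, H = True, N = True, B = True, P = True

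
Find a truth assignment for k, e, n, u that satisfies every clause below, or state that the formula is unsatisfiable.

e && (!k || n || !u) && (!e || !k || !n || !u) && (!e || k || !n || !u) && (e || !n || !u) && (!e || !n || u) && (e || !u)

Unit clause (e) forces e = True.
Set k = False.
Try n = True:
  (!e || k || !n || !u) forces u = False.
  clause (!e || !n || u) is falsified — backtrack.
So n = False.
Set u = True.
Check each clause:
  (e): e holds.
  (!k || n || !u): !k holds.
  (!e || !k || !n || !u): !k holds.
  (!e || k || !n || !u): !n holds.
  (e || !n || !u): e holds.
  (!e || !n || u): !n holds.
  (e || !u): e holds.
All clauses satisfied.

k = False, e = True, n = False, u = True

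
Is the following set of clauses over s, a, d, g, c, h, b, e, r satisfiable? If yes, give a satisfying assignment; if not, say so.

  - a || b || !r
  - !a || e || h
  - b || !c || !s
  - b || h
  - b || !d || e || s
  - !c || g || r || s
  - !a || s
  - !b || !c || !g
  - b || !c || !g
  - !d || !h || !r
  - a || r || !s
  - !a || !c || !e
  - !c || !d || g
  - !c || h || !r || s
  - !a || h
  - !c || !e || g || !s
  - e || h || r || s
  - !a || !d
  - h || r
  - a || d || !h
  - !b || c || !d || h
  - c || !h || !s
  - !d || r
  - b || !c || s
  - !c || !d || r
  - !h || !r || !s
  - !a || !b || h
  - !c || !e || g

Set s = True.
Set a = True.
  then (!a || h) forces h = True.
  then (!a || !d) forces d = False.
  then (c || !h || !s) forces c = True.
  then (!h || !r || !s) forces r = False.
  then (b || !c || !s) forces b = True.
  then (!b || !c || !g) forces g = False.
  then (!a || !c || !e) forces e = False.
All clauses satisfied.

s = True, a = True, d = False, g = False, c = True, h = True, b = True, e = False, r = False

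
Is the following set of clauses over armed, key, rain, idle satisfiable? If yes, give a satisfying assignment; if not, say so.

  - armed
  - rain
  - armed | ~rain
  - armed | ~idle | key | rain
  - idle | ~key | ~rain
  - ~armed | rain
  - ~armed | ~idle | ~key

armed = True; key = False; rain = True; idle = True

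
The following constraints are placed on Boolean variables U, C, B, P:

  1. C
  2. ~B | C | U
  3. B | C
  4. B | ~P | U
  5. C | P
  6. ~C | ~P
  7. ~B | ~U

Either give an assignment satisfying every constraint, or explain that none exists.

U = False, C = True, B = False, P = False

Unit clause (C) forces C = True.
In (~C | ~P) only ~P is left, so P = False.
Set U = False.
Set B = False.
Check each clause:
  (C): C holds.
  (~B | C | U): ~B holds.
  (B | C): C holds.
  (B | ~P | U): ~P holds.
  (C | P): C holds.
  (~C | ~P): ~P holds.
  (~B | ~U): ~B holds.
All clauses satisfied.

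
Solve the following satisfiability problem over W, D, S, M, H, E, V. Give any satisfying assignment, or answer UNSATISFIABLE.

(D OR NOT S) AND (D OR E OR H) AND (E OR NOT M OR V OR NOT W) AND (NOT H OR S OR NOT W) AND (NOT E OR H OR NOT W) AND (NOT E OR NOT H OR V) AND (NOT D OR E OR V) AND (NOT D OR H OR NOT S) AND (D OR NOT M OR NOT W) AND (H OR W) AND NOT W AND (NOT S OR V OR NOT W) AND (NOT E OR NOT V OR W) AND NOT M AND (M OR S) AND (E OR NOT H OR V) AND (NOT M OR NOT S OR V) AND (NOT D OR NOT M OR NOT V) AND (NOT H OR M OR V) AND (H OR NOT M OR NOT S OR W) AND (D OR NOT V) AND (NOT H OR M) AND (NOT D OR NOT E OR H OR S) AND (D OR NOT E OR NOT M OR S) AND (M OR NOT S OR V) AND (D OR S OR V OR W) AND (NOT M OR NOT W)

Unsatisfiable — no assignment works.

Case W = True:
  Clause (NOT W) is falsified — contradiction.
Case W = False:
  (H OR W) forces H = True.
  (NOT M) forces M = False.
  Clause (NOT H OR M) is falsified — contradiction.
Both cases fail, so the formula is unsatisfiable.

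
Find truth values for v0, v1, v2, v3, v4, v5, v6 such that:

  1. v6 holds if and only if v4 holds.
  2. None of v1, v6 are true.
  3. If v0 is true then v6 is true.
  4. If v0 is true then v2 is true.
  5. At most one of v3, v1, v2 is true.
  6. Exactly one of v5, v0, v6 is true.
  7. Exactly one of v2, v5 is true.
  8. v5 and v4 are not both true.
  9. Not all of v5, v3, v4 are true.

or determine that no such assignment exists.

v0 = False, v1 = False, v2 = False, v3 = True, v4 = False, v5 = True, v6 = False

  (1) v6=F, v4=F — same ✓
  (2) {v1, v6}: 0 true — none ✓
  (3) v0=F ⇒ v6: vacuous ✓
  (4) v0=F ⇒ v2: vacuous ✓
  (5) {v3, v1, v2}: 1 true — at most one ✓
  (6) {v5, v0, v6}: 1 true — exactly one ✓
  (7) {v2, v5}: 1 true — exactly one ✓
  (8) v5=T, v4=F — not both ✓
  (9) {v5, v3, v4}: 2/3 true — not all ✓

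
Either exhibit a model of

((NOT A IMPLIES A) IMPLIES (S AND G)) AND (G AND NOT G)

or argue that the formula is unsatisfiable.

Unsatisfiable

Case G = True: the conjunct NOT G is False.
Case G = False: the conjunct G is False.
Both cases fail — unsatisfiable.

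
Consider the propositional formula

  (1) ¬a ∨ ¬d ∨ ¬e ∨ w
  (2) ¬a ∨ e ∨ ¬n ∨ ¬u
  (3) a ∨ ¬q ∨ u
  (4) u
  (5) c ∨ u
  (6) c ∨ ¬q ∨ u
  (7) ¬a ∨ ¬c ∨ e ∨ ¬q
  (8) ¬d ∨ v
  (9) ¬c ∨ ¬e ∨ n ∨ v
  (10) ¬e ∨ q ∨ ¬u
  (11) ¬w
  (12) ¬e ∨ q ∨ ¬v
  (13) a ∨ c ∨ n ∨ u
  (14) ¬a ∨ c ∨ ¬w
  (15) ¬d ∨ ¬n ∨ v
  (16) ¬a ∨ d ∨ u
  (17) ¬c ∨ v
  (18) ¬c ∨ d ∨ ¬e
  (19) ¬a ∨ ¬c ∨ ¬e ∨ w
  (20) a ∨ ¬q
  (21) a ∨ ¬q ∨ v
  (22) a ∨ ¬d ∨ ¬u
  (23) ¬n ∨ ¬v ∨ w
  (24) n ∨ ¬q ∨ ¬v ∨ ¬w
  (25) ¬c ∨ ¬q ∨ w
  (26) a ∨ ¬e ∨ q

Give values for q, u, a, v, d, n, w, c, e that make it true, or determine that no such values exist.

q: True, u: True, a: True, v: False, d: False, n: False, w: False, c: False, e: False

Unit clause (u) forces u = True.
Unit clause (¬w) forces w = False.
Set q = True.
  then (a ∨ ¬q) forces a = True.
  then (¬c ∨ ¬q ∨ w) forces c = False.
Set v = False.
  then (¬d ∨ v) forces d = False.
Set n = False.
Set e = False.
All clauses satisfied.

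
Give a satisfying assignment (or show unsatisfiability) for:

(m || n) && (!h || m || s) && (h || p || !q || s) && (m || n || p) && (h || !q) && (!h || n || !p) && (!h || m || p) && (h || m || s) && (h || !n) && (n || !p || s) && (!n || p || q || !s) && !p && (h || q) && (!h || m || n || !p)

Unit clause (!p) forces p = False.
Set q = True.
  then (h || !q) forces h = True.
  then (!h || m || p) forces m = True.
Set s = False.
Set n = True.
All clauses satisfied.

q=T, s=F, h=T, n=T, p=F, m=T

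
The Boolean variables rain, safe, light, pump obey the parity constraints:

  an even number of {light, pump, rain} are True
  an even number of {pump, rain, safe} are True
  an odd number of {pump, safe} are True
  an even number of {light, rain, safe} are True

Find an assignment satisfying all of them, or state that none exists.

Adding constraints 1, 3, 4 mod 2: every variable appears an even number of times on the left, so the left side is 0.
But the right sides sum to 1 (mod 2). 0 ≠ 1 — the system is inconsistent.

Unsatisfiable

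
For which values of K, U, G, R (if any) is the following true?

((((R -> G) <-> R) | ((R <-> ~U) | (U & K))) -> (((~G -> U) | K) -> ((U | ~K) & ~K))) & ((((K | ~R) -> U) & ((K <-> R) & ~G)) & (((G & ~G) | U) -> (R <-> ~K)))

Case G = True: the conjunct ~G is False.
Case G = False: the formula simplifies to (((~R <-> R) | ((R <-> ~U) | (U & K))) -> ((U | K) -> ((U | ~K) & ~K))) & ((((K | ~R) -> U) & (K <-> R)) & (U -> (R <-> ~K))).
  K = True: simplifies to ~(((~R <-> R) | ((R <-> ~U) | U))) & ((U & R) & (U -> ~R)).
    U = True: the conjunct ~(((~R <-> R) | ((R <-> ~U) | U))) becomes ~(((~R <-> R) | True)) = False.
    U = False: the conjunct U is False.
  K = False: simplifies to ((~R -> U) & ~R) & (U -> R).
    R = True: the conjunct ~R is False.
    R = False: simplifies to U & ~U.
      U = True: the conjunct ~U is False.
      U = False: the conjunct U is False.
Both cases fail — unsatisfiable.

Unsatisfiable — no assignment works.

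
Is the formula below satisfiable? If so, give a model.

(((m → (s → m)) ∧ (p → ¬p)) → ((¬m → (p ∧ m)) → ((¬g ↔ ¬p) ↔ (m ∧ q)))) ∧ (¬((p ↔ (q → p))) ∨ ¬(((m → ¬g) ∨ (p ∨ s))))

p = False, q = False, s = False, g = True, m = True

  ((m → (s → m)) ∧ (p → ¬p)) → ((¬m → (p ∧ m)) → ((¬g ↔ ¬p) ↔ (m ∧ q))) = True
    (m → (s → m)) ∧ (p → ¬p) = True
      m → (s → m) = True
        s → m = True
      p → ¬p = True
        ¬p = True
    (¬m → (p ∧ m)) → ((¬g ↔ ¬p) ↔ (m ∧ q)) = True
      ¬m → (p ∧ m) = True
        ¬m = False
        p ∧ m = False
      (¬g ↔ ¬p) ↔ (m ∧ q) = True
        ¬g ↔ ¬p = False
          ¬g = False
          ¬p = True
        m ∧ q = False
  ¬((p ↔ (q → p))) ∨ ¬(((m → ¬g) ∨ (p ∨ s))) = True
    ¬((p ↔ (q → p))) = True
      p ↔ (q → p) = False
        q → p = True
    ¬(((m → ¬g) ∨ (p ∨ s))) = True
      (m → ¬g) ∨ (p ∨ s) = False
        m → ¬g = False
          ¬g = False
        p ∨ s = False
Both conjuncts True, so the formula holds.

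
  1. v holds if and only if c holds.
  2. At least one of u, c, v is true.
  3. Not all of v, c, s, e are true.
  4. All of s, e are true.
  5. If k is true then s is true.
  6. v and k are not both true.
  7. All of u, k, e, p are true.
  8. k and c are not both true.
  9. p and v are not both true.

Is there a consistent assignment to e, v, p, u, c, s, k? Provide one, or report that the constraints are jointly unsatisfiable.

e = True, v = False, p = True, u = True, c = False, s = True, k = True

  (1) v=F, c=F — same ✓
  (2) {u, c, v}: 1 true — at least one ✓
  (3) {v, c, s, e}: 2/4 true — not all ✓
  (4) {s, e}: all 2 true ✓
  (5) k=T ⇒ s: T ✓
  (6) v=F, k=T — not both ✓
  (7) {u, k, e, p}: all 4 true ✓
  (8) k=T, c=F — not both ✓
  (9) p=T, v=F — not both ✓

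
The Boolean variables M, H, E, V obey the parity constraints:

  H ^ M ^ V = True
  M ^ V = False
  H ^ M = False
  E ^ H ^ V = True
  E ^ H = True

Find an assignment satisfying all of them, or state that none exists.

Adding constraints 1, 3, 4, 5 mod 2: every variable appears an even number of times on the left, so the left side is 0.
But the right sides sum to 1 (mod 2). 0 ≠ 1 — the system is inconsistent.

UNSATISFIABLE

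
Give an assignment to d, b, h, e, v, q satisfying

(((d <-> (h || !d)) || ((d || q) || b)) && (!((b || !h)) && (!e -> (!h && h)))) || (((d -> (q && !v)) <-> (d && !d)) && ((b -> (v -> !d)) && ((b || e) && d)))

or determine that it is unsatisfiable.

d = False; b = False; h = True; e = True; v = True; q = True

  (((d <-> (h || !d)) || ((d || q) || b)) && (!((b || !h)) && (!e -> (!h && h)))) || (((d -> (q && !v)) <-> (d && !d)) && ((b -> (v -> !d)) && ((b || e) && d))) = True
    ((d <-> (h || !d)) || ((d || q) || b)) && (!((b || !h)) && (!e -> (!h && h))) = True
      (d <-> (h || !d)) || ((d || q) || b) = True
        d <-> (h || !d) = False
          h || !d = True
            !d = True
        (d || q) || b = True
          d || q = True
      !((b || !h)) && (!e -> (!h && h)) = True
        !((b || !h)) = True
          b || !h = False
            !h = False
        !e -> (!h && h) = True
          !e = False
          !h && h = False
            !h = False
    ((d -> (q && !v)) <-> (d && !d)) && ((b -> (v -> !d)) && ((b || e) && d)) = False
      (d -> (q && !v)) <-> (d && !d) = False
        d -> (q && !v) = True
          q && !v = False
            !v = False
        d && !d = False
          !d = True
      (b -> (v -> !d)) && ((b || e) && d) = False
        b -> (v -> !d) = True
          v -> !d = True
            !d = True
        (b || e) && d = False
          b || e = True
The formula evaluates to True.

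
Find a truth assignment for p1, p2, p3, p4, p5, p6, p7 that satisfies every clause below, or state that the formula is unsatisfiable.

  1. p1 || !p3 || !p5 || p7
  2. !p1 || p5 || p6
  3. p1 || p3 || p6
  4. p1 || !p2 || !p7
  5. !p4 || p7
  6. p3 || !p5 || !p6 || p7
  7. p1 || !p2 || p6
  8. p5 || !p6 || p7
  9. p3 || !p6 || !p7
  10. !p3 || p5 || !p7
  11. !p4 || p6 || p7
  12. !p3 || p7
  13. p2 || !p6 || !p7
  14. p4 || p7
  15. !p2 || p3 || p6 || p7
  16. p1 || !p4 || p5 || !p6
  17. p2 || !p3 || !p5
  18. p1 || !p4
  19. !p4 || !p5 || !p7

p1=T; p2=T; p3=F; p4=F; p5=T; p6=F; p7=T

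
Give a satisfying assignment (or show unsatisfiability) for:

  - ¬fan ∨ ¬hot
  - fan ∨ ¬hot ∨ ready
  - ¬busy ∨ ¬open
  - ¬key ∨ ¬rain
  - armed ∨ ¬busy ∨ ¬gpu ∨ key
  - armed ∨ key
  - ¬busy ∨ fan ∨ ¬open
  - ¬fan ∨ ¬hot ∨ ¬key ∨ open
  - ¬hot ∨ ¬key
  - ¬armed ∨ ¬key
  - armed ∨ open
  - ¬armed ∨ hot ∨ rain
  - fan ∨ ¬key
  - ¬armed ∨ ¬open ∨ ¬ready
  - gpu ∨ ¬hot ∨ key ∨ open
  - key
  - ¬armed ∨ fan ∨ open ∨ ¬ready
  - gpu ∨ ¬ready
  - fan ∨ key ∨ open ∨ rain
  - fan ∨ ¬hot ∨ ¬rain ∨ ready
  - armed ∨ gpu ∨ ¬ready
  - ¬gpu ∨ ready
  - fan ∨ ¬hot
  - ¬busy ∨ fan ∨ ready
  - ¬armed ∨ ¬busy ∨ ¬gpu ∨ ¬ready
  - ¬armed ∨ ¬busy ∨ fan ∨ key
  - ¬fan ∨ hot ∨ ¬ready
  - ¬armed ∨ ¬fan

Unit clause (key) forces key = True.
In (¬key ∨ ¬rain) only ¬rain is left, so rain = False.
In (¬hot ∨ ¬key) only ¬hot is left, so hot = False.
In (¬armed ∨ ¬key) only ¬armed is left, so armed = False.
In (armed ∨ open) only open is left, so open = True.
In (fan ∨ ¬key) only fan is left, so fan = True.
In (¬fan ∨ hot ∨ ¬ready) only ¬ready is left, so ready = False.
In (¬busy ∨ ¬open) only ¬busy is left, so busy = False.
In (¬gpu ∨ ready) only ¬gpu is left, so gpu = False.
All clauses satisfied.

fan = True, rain = False, gpu = False, busy = False, armed = False, hot = False, key = True, ready = False, open = True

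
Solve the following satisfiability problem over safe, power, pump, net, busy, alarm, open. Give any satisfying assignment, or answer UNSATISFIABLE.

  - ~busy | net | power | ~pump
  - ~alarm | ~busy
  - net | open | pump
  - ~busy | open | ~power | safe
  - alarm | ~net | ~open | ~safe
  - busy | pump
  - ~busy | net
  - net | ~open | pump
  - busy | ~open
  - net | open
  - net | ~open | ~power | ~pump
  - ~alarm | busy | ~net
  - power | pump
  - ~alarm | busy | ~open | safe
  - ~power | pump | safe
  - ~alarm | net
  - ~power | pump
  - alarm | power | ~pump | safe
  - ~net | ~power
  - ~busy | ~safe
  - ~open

safe=T, power=F, pump=T, net=T, busy=F, alarm=F, open=F

Unit clause (~open) forces open = False.
In (net | open) only net is left, so net = True.
In (~net | ~power) only ~power is left, so power = False.
In (power | pump) only pump is left, so pump = True.
Try safe = False:
  (alarm | power | ~pump | safe) forces alarm = True.
  (~alarm | ~busy) forces busy = False.
  clause (~alarm | busy | ~net) is falsified — backtrack.
So safe = True.
  then (~busy | ~safe) forces busy = False.
  then (~alarm | busy | ~net) forces alarm = False.
All clauses satisfied.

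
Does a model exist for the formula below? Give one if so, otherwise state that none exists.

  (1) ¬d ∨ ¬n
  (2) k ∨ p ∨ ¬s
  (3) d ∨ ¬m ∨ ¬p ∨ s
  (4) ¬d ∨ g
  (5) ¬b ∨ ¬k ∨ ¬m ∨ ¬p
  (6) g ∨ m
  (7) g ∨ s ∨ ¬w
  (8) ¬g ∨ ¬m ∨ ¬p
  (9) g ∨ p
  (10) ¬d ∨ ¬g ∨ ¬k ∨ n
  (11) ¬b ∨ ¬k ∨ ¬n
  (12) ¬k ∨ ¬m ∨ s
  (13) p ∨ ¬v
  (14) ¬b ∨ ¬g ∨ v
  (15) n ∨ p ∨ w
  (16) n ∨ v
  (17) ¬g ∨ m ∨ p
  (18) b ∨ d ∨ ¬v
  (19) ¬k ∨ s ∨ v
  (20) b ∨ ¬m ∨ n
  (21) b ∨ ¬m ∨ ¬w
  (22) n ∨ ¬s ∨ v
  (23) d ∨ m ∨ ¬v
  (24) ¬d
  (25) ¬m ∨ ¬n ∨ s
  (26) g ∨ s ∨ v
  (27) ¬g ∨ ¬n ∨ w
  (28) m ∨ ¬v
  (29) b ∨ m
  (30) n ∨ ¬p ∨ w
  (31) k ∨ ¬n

Unit clause (¬d) forces d = False.
Set w = True.
Try m = False:
  (g ∨ m) forces g = True.
  (¬g ∨ m ∨ p) forces p = True.
  (d ∨ m ∨ ¬v) forces v = False.
  (¬b ∨ ¬g ∨ v) forces b = False.
  clause (b ∨ m) is falsified — backtrack.
So m = True.
  then (b ∨ ¬m ∨ ¬w) forces b = True.
Set n = False.
  then (n ∨ v) forces v = True.
  then (p ∨ ¬v) forces p = True.
  then (d ∨ ¬m ∨ ¬p ∨ s) forces s = True.
  then (¬b ∨ ¬k ∨ ¬m ∨ ¬p) forces k = False.
  then (¬g ∨ ¬m ∨ ¬p) forces g = False.
All clauses satisfied.

w = True, m = True, d = False, b = True, n = False, k = False, p = True, g = False, s = True, v = True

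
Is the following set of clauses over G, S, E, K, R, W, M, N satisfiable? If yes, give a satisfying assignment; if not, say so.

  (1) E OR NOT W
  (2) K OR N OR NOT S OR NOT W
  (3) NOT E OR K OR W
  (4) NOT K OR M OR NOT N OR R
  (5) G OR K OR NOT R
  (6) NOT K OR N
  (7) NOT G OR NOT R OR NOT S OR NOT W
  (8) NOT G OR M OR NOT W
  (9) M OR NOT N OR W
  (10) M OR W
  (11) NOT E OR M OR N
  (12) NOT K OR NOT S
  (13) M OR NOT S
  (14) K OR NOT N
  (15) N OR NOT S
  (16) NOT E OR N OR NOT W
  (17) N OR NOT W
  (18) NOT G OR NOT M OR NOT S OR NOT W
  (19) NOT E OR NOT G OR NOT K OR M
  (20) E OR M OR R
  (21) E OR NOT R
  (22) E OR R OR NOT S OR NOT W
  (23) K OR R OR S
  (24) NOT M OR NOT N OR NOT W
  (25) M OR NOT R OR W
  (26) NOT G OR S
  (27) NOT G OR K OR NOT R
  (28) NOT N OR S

The formula is unsatisfiable.

Case S = True:
  (NOT K OR NOT S) forces K = False.
  (M OR NOT S) forces M = True.
  (K OR NOT N) forces N = False.
  Clause (N OR NOT S) is falsified — contradiction.
Case S = False:
  (NOT G OR S) forces G = False.
  (NOT N OR S) forces N = False.
  (NOT K OR N) forces K = False.
  (G OR K OR NOT R) forces R = False.
  Clause (K OR R OR S) is falsified — contradiction.
Both cases fail, so the formula is unsatisfiable.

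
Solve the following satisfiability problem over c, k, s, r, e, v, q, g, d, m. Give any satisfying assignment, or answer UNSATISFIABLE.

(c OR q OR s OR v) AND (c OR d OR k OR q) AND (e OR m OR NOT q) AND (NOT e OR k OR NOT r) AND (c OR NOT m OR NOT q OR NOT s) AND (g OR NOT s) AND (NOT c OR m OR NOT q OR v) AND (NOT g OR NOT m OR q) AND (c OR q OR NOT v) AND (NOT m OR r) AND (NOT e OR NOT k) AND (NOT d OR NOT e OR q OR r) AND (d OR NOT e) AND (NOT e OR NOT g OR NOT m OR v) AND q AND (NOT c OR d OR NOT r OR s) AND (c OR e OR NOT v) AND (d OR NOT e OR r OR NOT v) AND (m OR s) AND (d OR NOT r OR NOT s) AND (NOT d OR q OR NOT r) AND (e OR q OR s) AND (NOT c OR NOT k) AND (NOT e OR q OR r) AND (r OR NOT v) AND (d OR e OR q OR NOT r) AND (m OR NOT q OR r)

Unit clause (q) forces q = True.
Set c = True.
  then (NOT c OR NOT k) forces k = False.
Set s = True.
  then (g OR NOT s) forces g = True.
Set r = True.
  then (NOT e OR k OR NOT r) forces e = False.
  then (d OR NOT r OR NOT s) forces d = True.
  then (e OR m OR NOT q) forces m = True.
Set v = False.
All clauses satisfied.

c=T; k=F; s=T; r=T; e=F; v=F; q=T; g=T; d=T; m=T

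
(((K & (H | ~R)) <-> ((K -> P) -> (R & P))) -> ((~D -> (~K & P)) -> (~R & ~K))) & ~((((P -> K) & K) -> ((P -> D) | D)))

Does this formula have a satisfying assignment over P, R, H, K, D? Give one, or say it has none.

P=T, R=T, H=F, K=T, D=F

  ((K & (H | ~R)) <-> ((K -> P) -> (R & P))) -> ((~D -> (~K & P)) -> (~R & ~K)) = True
    (K & (H | ~R)) <-> ((K -> P) -> (R & P)) = False
      K & (H | ~R) = False
        H | ~R = False
          ~R = False
      (K -> P) -> (R & P) = True
        K -> P = True
        R & P = True
    (~D -> (~K & P)) -> (~R & ~K) = True
      ~D -> (~K & P) = False
        ~D = True
        ~K & P = False
          ~K = False
      ~R & ~K = False
        ~R = False
        ~K = False
  ~((((P -> K) & K) -> ((P -> D) | D))) = True
    ((P -> K) & K) -> ((P -> D) | D) = False
      (P -> K) & K = True
        P -> K = True
      (P -> D) | D = False
        P -> D = False
Both conjuncts True, so the formula holds.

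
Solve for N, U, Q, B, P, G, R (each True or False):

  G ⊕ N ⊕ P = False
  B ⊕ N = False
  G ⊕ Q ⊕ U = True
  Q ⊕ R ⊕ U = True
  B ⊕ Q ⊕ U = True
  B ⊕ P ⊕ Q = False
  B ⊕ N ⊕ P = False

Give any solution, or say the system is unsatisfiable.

N = False, U = True, Q = False, B = False, P = False, G = False, R = False

G ⊕ N ⊕ P = F ⊕ F ⊕ F = False ✓
B ⊕ N = F ⊕ F = False ✓
G ⊕ Q ⊕ U = F ⊕ F ⊕ T = True ✓
Q ⊕ R ⊕ U = F ⊕ F ⊕ T = True ✓
B ⊕ Q ⊕ U = F ⊕ F ⊕ T = True ✓
B ⊕ P ⊕ Q = F ⊕ F ⊕ F = False ✓
B ⊕ N ⊕ P = F ⊕ F ⊕ F = False ✓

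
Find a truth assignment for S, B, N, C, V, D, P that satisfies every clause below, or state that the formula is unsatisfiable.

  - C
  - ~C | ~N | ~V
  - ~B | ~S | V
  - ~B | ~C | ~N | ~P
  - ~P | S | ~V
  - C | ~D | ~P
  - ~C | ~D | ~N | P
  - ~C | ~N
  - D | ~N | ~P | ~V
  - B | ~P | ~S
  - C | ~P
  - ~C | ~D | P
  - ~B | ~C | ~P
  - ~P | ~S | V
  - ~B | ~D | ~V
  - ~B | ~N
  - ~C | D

S = False; B = False; N = False; C = True; V = False; D = True; P = True

Unit clause (C) forces C = True.
In (~C | ~N) only ~N is left, so N = False.
In (~C | D) only D is left, so D = True.
In (~C | ~D | P) only P is left, so P = True.
In (~B | ~C | ~P) only ~B is left, so B = False.
In (B | ~P | ~S) only ~S is left, so S = False.
In (~P | S | ~V) only ~V is left, so V = False.
All clauses satisfied.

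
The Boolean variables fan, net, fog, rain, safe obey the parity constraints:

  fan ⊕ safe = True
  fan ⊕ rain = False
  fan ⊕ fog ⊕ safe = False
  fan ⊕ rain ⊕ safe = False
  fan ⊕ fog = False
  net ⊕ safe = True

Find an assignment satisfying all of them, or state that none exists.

fan: True, net: True, fog: True, rain: True, safe: False

fan ⊕ safe = T ⊕ F = True ✓
fan ⊕ rain = T ⊕ T = False ✓
fan ⊕ fog ⊕ safe = T ⊕ T ⊕ F = False ✓
fan ⊕ rain ⊕ safe = T ⊕ T ⊕ F = False ✓
fan ⊕ fog = T ⊕ T = False ✓
net ⊕ safe = T ⊕ F = True ✓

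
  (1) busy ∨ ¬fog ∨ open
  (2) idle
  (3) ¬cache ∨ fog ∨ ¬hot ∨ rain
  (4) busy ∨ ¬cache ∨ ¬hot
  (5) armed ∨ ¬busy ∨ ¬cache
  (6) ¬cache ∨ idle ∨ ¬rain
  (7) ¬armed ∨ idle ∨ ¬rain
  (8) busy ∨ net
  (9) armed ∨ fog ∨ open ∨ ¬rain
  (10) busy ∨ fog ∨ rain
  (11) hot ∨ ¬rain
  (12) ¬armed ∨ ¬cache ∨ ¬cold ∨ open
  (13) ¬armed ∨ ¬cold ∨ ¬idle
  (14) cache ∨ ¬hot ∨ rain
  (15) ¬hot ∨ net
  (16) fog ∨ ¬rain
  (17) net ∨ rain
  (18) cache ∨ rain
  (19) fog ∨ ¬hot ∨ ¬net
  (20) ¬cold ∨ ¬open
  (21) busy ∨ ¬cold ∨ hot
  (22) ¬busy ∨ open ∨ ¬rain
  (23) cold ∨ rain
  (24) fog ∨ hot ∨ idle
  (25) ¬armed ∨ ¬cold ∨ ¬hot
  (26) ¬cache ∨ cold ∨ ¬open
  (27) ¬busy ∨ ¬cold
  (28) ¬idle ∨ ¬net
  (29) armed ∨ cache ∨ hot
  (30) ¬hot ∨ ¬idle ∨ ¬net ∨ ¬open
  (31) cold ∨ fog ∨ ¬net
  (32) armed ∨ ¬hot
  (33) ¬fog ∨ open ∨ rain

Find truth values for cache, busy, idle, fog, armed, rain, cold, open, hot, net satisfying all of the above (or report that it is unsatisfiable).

The formula is unsatisfiable.

Case idle = True:
  (¬idle ∨ ¬net) forces net = False.
  (busy ∨ net) forces busy = True.
  (¬hot ∨ net) forces hot = False.
  (hot ∨ ¬rain) forces rain = False.
  Clause (net ∨ rain) is falsified — contradiction.
Case idle = False:
  Clause (idle) is falsified — contradiction.
Both cases fail, so the formula is unsatisfiable.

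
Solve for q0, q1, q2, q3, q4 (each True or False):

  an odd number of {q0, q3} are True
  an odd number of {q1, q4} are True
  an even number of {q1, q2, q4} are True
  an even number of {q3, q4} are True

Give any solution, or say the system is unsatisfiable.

q0 = True, q1 = True, q2 = True, q3 = False, q4 = False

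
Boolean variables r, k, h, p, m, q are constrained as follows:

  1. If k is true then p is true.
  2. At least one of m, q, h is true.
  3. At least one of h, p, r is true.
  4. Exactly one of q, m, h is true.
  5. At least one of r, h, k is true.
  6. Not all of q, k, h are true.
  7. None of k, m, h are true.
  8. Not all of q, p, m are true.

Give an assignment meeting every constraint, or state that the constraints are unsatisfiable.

r = True; k = False; h = False; p = True; m = False; q = True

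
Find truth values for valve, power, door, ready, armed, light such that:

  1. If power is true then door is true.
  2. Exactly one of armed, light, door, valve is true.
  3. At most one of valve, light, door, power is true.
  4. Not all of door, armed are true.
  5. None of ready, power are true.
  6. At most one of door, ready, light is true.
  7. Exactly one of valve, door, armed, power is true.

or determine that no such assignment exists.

valve = False, power = False, door = False, ready = False, armed = True, light = False

  (1) power=F ⇒ door: vacuous ✓
  (2) {armed, light, door, valve}: 1 true — exactly one ✓
  (3) {valve, light, door, power}: 0 true — at most one ✓
  (4) {door, armed}: 1/2 true — not all ✓
  (5) {ready, power}: 0 true — none ✓
  (6) {door, ready, light}: 0 true — at most one ✓
  (7) {valve, door, armed, power}: 1 true — exactly one ✓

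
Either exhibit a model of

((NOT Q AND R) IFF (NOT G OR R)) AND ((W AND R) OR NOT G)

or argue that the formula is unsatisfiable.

R: True, Q: False, G: False, W: True

  (NOT Q AND R) IFF (NOT G OR R) = True
    NOT Q AND R = True
      NOT Q = True
    NOT G OR R = True
      NOT G = True
  (W AND R) OR NOT G = True
    W AND R = True
    NOT G = True
Both conjuncts True, so the formula holds.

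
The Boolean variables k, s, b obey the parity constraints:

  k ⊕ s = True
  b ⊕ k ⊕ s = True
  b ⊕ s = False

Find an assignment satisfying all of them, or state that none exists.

k = True, s = False, b = False

k ⊕ s = T ⊕ F = True ✓
b ⊕ k ⊕ s = F ⊕ T ⊕ F = True ✓
b ⊕ s = F ⊕ F = False ✓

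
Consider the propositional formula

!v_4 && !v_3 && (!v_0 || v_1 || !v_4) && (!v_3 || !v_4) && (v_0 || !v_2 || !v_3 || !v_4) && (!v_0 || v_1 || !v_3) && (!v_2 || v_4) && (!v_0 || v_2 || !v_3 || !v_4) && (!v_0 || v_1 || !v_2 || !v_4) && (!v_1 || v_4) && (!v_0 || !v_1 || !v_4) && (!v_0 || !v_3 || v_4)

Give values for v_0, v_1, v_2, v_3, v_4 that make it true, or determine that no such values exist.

Unit clause (!v_4) forces v_4 = False.
Unit clause (!v_3) forces v_3 = False.
In (!v_2 || v_4) only !v_2 is left, so v_2 = False.
In (!v_1 || v_4) only !v_1 is left, so v_1 = False.
Set v_0 = False.
All clauses satisfied.

v_0 = False, v_1 = False, v_2 = False, v_3 = False, v_4 = False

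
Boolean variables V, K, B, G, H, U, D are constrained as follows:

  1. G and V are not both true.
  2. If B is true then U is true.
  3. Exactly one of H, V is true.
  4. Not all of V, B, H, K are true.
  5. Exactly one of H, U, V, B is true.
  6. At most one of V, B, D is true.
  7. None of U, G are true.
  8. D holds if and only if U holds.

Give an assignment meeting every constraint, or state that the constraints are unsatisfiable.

V=T, K=T, B=F, G=F, H=F, U=F, D=F

  (1) G=F, V=T — not both ✓
  (2) B=F ⇒ U: vacuous ✓
  (3) {H, V}: 1 true — exactly one ✓
  (4) {V, B, H, K}: 2/4 true — not all ✓
  (5) {H, U, V, B}: 1 true — exactly one ✓
  (6) {V, B, D}: 1 true — at most one ✓
  (7) {U, G}: 0 true — none ✓
  (8) D=F, U=F — same ✓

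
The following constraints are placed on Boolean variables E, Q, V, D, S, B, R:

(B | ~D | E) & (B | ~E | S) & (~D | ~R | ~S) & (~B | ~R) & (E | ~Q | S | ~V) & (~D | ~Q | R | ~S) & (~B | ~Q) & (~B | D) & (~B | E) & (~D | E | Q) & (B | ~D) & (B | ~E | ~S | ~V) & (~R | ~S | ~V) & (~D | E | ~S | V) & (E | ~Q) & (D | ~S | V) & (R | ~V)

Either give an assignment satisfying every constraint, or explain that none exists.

Set E = False.
  then (~B | E) forces B = False.
  then (B | ~D) forces D = False.
  then (E | ~Q) forces Q = False.
Set V = False.
  then (D | ~S | V) forces S = False.
Set R = True.
All clauses satisfied.

E=F, Q=F, V=F, D=F, S=F, B=F, R=T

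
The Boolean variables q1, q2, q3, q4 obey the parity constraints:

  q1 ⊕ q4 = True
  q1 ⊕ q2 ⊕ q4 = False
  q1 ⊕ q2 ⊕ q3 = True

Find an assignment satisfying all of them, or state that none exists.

q1 = True, q2 = True, q3 = True, q4 = False

q1 ⊕ q4 = T ⊕ F = True ✓
q1 ⊕ q2 ⊕ q4 = T ⊕ T ⊕ F = False ✓
q1 ⊕ q2 ⊕ q3 = T ⊕ T ⊕ T = True ✓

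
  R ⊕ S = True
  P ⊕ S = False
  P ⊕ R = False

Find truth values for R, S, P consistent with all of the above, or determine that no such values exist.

Adding constraints 1, 2, 3 mod 2: every variable appears an even number of times on the left, so the left side is 0.
But the right sides sum to 1 (mod 2). 0 ≠ 1 — the system is inconsistent.

UNSATISFIABLE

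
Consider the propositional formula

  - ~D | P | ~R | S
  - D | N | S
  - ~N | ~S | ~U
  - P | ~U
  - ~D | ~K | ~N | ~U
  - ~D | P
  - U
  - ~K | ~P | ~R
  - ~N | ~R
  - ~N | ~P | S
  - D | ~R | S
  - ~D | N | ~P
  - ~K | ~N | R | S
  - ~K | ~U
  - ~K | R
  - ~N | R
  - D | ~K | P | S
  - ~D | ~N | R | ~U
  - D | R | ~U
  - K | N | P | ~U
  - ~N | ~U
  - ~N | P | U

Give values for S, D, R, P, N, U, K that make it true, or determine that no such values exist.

Unit clause (U) forces U = True.
In (~K | ~U) only ~K is left, so K = False.
In (~N | ~U) only ~N is left, so N = False.
In (P | ~U) only P is left, so P = True.
In (~D | N | ~P) only ~D is left, so D = False.
In (D | R | ~U) only R is left, so R = True.
In (D | N | S) only S is left, so S = True.
All clauses satisfied.

S=T, D=F, R=T, P=T, N=F, U=T, K=F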